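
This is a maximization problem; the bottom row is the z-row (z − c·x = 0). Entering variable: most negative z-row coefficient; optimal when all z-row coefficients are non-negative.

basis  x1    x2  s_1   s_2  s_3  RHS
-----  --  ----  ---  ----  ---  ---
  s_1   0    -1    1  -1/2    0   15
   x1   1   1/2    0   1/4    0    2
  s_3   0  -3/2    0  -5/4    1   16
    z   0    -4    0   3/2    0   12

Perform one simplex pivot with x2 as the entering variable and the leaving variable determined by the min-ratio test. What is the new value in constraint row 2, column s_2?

1/2

Ratio test on column x2 — row 1: entry -1 ≤ 0; row 2: 2/(1/2) = 4; row 3: entry -3/2 ≤ 0. Minimum is 4 at row 2 (x1 leaves); pivot element 1/2.
Divide row 2 by 1/2; eliminate column x2 from the other rows.
In the new row 2, the s_2 entry is the old entry divided by the pivot: (1/4)/(1/2) = 1/2.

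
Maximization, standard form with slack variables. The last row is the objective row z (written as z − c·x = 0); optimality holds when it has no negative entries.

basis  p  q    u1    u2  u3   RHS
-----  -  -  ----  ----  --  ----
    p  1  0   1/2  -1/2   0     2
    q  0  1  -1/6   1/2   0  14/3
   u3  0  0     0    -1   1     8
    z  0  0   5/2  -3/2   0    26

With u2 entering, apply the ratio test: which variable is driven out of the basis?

q

Column u2 entries and ratios — p: -1/2 ≤ 0, skip; q: (14/3)/(1/2) = 28/3; u3: -1 ≤ 0, skip.
Smallest ratio is 28/3 in the row of q, so q leaves.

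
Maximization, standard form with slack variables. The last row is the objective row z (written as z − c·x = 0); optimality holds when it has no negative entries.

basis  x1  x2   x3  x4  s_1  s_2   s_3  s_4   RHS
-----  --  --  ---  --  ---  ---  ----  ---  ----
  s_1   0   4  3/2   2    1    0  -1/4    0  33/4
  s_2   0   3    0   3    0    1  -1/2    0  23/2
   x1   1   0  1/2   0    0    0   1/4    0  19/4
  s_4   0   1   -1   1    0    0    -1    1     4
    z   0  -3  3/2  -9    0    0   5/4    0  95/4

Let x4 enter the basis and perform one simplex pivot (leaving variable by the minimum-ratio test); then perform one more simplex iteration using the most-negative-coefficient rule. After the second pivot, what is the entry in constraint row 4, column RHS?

Ratio test on column x4 — row 1: (33/4)/2 = 33/8; row 2: (23/2)/3 = 23/6; row 3: entry 0 ≤ 0; row 4: 4/1 = 4. Minimum is 23/6 at row 2 (s_2 leaves); pivot element 3.
Divide row 2 by 3; eliminate column x4 from the other rows.
Second iteration: most negative z-row entry is -1/4 in column s_3, so s_3 enters.
Ratio test on column s_3 — row 1: (7/12)/(1/12) = 7; row 2: entry -1/6 ≤ 0; row 3: (19/4)/(1/4) = 19; row 4: entry -5/6 ≤ 0. Minimum is 7 at row 1 (s_1 leaves); pivot element 1/12.
Divide row 1 by 1/12; eliminate column s_3 from the other rows.
After both pivots, the entry at constraint row 4, column RHS is 6.

6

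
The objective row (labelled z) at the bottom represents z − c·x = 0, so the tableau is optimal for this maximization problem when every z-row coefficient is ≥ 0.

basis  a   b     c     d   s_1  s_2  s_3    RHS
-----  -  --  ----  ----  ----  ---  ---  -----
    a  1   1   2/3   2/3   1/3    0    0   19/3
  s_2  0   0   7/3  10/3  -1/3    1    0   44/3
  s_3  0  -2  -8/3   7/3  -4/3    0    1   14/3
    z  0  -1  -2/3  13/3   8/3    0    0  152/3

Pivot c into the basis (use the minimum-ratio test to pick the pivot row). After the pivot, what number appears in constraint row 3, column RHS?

150/7

Ratio test on column c — row 1: (19/3)/(2/3) = 19/2; row 2: (44/3)/(7/3) = 44/7; row 3: entry -8/3 ≤ 0. Minimum is 44/7 at row 2 (s_2 leaves); pivot element 7/3.
Divide row 2 by 7/3; eliminate column c from the other rows.
Row 3 update in column RHS: 14/3 − (-8/3)·(44/7) = 150/7.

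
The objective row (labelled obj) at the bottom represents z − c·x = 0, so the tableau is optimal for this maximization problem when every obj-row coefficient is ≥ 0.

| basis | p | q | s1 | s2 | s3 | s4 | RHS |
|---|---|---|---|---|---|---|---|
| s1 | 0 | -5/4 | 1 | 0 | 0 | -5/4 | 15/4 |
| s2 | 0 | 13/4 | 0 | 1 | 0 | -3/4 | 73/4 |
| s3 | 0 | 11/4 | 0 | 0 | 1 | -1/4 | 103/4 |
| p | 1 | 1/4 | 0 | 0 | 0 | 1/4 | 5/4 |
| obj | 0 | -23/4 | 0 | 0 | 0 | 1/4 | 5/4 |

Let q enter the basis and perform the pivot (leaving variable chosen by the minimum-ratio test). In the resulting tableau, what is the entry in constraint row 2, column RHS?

Ratio test on column q — row 1: entry -5/4 ≤ 0; row 2: (73/4)/(13/4) = 73/13; row 3: (103/4)/(11/4) = 103/11; row 4: (5/4)/(1/4) = 5. Minimum is 5 at row 4 (p leaves); pivot element 1/4.
Divide row 4 by 1/4; eliminate column q from the other rows.
Row 2 update in column RHS: 73/4 − (13/4)·5 = 2.

2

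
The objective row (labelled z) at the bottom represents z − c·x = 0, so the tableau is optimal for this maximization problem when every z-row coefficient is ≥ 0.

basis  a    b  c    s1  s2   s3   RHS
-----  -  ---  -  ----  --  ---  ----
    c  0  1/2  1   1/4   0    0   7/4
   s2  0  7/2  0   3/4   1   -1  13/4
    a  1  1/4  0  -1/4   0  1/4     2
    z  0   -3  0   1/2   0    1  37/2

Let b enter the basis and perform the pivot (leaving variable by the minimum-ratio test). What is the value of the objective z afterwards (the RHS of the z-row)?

Ratio test on column b — row 1: (7/4)/(1/2) = 7/2; row 2: (13/4)/(7/2) = 13/14; row 3: 2/(1/4) = 8. Minimum is 13/14 at row 2 (s2 leaves); pivot element 7/2.
Pivot on row 2; the z-row RHS becomes 37/2 − (-3)·(13/14) = 149/7.

149/7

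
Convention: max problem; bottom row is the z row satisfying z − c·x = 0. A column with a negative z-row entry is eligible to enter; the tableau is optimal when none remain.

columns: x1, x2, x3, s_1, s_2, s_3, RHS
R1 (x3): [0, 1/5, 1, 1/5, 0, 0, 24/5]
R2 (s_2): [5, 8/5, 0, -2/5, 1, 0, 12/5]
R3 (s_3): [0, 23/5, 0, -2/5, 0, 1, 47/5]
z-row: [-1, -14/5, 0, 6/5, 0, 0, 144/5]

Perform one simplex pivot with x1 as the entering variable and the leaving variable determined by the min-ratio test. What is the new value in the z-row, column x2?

-62/25

Ratio test on column x1 — row 1: entry 0 ≤ 0; row 2: (12/5)/5 = 12/25; row 3: entry 0 ≤ 0. Minimum is 12/25 at row 2 (s_2 leaves); pivot element 5.
Divide row 2 by 5; eliminate column x1 from the other rows.
z-row update in column x2: -14/5 − (-1)·(8/25) = -62/25.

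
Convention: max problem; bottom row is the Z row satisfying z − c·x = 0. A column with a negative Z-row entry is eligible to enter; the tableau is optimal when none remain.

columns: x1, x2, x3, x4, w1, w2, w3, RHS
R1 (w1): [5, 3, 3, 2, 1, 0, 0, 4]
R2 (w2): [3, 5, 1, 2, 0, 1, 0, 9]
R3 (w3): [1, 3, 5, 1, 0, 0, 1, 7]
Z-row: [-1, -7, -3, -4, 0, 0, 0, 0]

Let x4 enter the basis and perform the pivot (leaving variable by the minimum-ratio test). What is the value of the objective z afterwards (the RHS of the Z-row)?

Ratio test on column x4 — row 1: 4/2 = 2; row 2: 9/2 = 9/2; row 3: 7/1 = 7. Minimum is 2 at row 1 (w1 leaves); pivot element 2.
Pivot on row 1; the Z-row RHS becomes 0 − (-4)·2 = 8.

8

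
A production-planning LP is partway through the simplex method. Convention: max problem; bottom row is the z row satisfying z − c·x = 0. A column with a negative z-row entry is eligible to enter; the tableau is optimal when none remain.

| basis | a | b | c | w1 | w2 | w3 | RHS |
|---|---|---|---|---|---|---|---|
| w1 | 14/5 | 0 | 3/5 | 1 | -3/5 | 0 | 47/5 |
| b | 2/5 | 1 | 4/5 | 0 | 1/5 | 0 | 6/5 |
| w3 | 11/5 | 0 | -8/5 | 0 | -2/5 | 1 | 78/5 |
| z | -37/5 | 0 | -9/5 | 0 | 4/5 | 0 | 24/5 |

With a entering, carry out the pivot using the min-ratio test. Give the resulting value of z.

27

Ratio test on column a — row 1: (47/5)/(14/5) = 47/14; row 2: (6/5)/(2/5) = 3; row 3: (78/5)/(11/5) = 78/11. Minimum is 3 at row 2 (b leaves); pivot element 2/5.
Pivot on row 2; the z-row RHS becomes 24/5 − (-37/5)·3 = 27.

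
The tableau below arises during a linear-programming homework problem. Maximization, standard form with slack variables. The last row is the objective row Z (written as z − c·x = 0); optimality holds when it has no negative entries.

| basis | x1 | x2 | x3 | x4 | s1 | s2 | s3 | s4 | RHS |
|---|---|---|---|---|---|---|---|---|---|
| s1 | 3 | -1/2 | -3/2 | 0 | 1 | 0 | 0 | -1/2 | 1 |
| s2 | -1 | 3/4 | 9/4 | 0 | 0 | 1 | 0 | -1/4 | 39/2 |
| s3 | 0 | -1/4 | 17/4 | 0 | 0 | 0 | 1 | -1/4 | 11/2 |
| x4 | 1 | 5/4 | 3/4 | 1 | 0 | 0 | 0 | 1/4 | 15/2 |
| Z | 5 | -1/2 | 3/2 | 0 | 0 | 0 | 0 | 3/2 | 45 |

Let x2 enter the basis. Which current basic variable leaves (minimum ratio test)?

x4

Column x2 entries and ratios — s1: -1/2 ≤ 0, skip; s2: (39/2)/(3/4) = 26; s3: -1/4 ≤ 0, skip; x4: (15/2)/(5/4) = 6.
Smallest ratio is 6 in the row of x4, so x4 leaves.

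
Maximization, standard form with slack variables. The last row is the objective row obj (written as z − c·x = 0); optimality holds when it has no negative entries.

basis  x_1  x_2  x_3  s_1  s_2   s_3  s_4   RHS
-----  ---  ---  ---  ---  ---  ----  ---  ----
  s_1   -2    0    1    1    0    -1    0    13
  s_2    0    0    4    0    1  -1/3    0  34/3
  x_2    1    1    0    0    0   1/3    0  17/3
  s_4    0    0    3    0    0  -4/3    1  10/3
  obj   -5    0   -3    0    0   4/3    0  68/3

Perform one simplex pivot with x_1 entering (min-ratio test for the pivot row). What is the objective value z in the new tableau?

Ratio test on column x_1 — row 1: entry -2 ≤ 0; row 2: entry 0 ≤ 0; row 3: (17/3)/1 = 17/3; row 4: entry 0 ≤ 0. Minimum is 17/3 at row 3 (x_2 leaves); pivot element 1.
Pivot on row 3; the obj-row RHS becomes 68/3 − (-5)·(17/3) = 51.

51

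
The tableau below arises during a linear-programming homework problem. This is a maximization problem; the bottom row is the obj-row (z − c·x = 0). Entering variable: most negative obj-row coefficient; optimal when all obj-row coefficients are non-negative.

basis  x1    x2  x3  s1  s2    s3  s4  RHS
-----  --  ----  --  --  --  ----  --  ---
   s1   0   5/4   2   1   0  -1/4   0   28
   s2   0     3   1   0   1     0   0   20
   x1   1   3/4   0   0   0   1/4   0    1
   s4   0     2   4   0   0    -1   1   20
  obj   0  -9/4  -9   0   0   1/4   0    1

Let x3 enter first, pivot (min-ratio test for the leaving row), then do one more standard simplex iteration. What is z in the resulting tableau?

54

Ratio test on column x3 — row 1: 28/2 = 14; row 2: 20/1 = 20; row 3: entry 0 ≤ 0; row 4: 20/4 = 5. Minimum is 5 at row 4 (s4 leaves); pivot element 4.
Pivot on row 4; the obj-row RHS becomes 1 − (-9)·5 = 46.
Next entering variable (most negative obj-row entry -2): s3.
Ratio test on column s3 — row 1: 18/(1/4) = 72; row 2: 15/(1/4) = 60; row 3: 1/(1/4) = 4; row 4: entry -1/4 ≤ 0. Minimum is 4 at row 3 (x1 leaves); pivot element 1/4.
After the second pivot the obj-row RHS is 46 − (-2)·4 = 54.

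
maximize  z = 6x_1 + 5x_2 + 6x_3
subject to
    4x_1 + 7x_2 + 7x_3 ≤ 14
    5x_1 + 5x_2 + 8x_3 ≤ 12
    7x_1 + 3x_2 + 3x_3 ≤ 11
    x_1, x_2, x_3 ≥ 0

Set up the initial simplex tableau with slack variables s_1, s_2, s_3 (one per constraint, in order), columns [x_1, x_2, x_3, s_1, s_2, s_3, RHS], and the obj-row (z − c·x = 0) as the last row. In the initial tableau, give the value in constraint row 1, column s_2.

Slack s_2 belongs to constraint 2; its column is the unit vector e_2, so the entry in row 1 is 0.

0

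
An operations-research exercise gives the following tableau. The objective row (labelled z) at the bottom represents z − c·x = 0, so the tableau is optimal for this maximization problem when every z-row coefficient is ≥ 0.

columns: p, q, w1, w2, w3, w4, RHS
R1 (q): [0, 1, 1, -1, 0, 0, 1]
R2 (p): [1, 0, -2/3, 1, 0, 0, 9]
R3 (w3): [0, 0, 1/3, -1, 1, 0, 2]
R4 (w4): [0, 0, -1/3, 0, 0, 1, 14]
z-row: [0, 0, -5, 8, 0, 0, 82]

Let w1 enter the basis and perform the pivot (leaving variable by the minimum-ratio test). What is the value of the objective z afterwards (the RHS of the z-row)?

87

Ratio test on column w1 — row 1: 1/1 = 1; row 2: entry -2/3 ≤ 0; row 3: 2/(1/3) = 6; row 4: entry -1/3 ≤ 0. Minimum is 1 at row 1 (q leaves); pivot element 1.
Pivot on row 1; the z-row RHS becomes 82 − (-5)·1 = 87.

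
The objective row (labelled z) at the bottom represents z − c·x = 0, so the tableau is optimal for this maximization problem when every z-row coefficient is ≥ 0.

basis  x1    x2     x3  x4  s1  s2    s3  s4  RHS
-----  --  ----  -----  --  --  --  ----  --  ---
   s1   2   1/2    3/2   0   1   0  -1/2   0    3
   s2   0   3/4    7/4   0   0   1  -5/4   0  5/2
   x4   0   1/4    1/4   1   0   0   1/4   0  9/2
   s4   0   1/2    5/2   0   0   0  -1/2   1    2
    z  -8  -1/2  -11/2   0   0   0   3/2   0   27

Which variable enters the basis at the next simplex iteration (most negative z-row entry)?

Negative z-row entries: x1: -8, x2: -1/2, x3: -11/2.
The most negative is -8 in column x1, so x1 enters.

x1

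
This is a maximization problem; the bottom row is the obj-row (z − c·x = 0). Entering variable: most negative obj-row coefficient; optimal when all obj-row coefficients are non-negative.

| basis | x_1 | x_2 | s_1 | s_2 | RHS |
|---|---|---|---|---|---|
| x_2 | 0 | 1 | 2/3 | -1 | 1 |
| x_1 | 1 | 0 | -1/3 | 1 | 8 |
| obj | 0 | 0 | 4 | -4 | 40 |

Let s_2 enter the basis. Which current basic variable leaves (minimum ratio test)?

Column s_2 entries and ratios — x_2: -1 ≤ 0, skip; x_1: 8/1 = 8.
Smallest ratio is 8 in the row of x_1, so x_1 leaves.

x_1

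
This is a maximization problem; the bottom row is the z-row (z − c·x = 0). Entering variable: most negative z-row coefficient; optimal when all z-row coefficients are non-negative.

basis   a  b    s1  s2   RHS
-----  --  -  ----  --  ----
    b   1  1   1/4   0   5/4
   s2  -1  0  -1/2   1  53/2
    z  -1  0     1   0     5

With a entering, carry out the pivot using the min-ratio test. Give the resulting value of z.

25/4

Ratio test on column a — row 1: (5/4)/1 = 5/4; row 2: entry -1 ≤ 0. Minimum is 5/4 at row 1 (b leaves); pivot element 1.
Pivot on row 1; the z-row RHS becomes 5 − (-1)·(5/4) = 25/4.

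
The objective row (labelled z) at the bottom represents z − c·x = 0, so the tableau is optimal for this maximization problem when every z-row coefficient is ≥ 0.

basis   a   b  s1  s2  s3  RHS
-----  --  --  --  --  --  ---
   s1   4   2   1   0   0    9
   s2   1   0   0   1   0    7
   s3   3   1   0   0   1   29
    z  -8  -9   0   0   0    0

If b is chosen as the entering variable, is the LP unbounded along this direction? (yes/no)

no

Column b has positive entries in row(s) 1, 3, so the ratio test bounds it — not unbounded.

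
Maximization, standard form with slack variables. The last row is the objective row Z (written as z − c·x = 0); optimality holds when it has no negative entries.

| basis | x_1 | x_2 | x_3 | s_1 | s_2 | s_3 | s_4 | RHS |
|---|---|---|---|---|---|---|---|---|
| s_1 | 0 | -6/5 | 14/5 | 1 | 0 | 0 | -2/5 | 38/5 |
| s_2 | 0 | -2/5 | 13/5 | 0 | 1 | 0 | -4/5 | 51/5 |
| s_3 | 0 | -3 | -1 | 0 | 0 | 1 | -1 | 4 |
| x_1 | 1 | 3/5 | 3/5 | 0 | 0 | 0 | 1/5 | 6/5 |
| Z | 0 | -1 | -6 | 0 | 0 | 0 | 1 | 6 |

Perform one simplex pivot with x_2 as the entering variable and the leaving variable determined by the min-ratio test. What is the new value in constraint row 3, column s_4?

0

Ratio test on column x_2 — row 1: entry -6/5 ≤ 0; row 2: entry -2/5 ≤ 0; row 3: entry -3 ≤ 0; row 4: (6/5)/(3/5) = 2. Minimum is 2 at row 4 (x_1 leaves); pivot element 3/5.
Divide row 4 by 3/5; eliminate column x_2 from the other rows.
Row 3 update in column s_4: -1 − (-3)·(1/3) = 0.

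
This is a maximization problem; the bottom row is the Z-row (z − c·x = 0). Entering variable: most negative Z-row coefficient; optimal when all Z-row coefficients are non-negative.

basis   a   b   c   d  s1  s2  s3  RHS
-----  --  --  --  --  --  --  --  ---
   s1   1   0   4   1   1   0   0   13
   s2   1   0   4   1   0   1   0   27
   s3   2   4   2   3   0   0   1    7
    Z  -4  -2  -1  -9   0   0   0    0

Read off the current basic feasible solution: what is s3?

s3 is basic (row 3); its value is the RHS of that row, 7.

7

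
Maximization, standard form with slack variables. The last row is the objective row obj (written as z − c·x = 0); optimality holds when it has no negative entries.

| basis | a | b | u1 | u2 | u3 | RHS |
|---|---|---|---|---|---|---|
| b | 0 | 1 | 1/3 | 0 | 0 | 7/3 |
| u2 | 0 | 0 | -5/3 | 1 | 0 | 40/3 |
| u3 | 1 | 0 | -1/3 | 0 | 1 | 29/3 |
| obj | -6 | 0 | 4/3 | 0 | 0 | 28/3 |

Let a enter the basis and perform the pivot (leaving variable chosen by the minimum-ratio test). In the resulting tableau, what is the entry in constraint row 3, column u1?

Ratio test on column a — row 1: entry 0 ≤ 0; row 2: entry 0 ≤ 0; row 3: (29/3)/1 = 29/3. Minimum is 29/3 at row 3 (u3 leaves); pivot element 1.
Divide row 3 by 1; eliminate column a from the other rows.
In the new row 3, the u1 entry is the old entry divided by the pivot: (-1/3)/1 = -1/3.

-1/3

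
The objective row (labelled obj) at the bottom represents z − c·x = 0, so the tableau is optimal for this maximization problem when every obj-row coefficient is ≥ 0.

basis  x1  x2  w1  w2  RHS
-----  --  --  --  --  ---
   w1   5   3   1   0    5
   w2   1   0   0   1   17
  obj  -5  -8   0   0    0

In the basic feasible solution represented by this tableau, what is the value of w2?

17

w2 is basic (row 2); its value is the RHS of that row, 17.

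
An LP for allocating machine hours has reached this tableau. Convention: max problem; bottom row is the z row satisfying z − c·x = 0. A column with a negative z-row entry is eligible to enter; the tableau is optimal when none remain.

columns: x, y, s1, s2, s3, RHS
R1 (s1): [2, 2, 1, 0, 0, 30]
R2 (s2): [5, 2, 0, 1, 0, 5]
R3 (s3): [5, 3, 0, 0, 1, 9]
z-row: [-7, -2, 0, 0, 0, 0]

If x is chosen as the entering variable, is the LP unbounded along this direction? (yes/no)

Column x has positive entries in row(s) 1, 2, 3, so the ratio test bounds it — not unbounded.

no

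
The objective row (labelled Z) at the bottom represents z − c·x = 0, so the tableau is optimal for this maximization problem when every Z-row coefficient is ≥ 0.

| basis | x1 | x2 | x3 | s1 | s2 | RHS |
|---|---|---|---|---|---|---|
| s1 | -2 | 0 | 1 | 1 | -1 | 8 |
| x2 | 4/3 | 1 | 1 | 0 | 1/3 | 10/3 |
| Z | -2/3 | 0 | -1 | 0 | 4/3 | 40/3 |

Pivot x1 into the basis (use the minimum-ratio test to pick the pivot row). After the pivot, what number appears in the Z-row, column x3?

Ratio test on column x1 — row 1: entry -2 ≤ 0; row 2: (10/3)/(4/3) = 5/2. Minimum is 5/2 at row 2 (x2 leaves); pivot element 4/3.
Divide row 2 by 4/3; eliminate column x1 from the other rows.
Z-row update in column x3: -1 − (-2/3)·(3/4) = -1/2.

-1/2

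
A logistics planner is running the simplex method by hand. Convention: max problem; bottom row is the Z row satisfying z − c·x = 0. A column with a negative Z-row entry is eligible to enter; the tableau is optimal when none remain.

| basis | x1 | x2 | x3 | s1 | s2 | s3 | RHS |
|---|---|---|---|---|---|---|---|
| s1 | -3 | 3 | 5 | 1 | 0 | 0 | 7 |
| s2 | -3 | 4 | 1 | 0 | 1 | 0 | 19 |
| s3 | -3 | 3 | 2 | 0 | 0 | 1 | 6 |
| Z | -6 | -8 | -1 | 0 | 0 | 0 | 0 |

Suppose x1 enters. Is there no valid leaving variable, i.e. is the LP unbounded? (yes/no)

Every constraint-row entry in column x1 is ≤ 0, so increasing x1 is unbounded.

yes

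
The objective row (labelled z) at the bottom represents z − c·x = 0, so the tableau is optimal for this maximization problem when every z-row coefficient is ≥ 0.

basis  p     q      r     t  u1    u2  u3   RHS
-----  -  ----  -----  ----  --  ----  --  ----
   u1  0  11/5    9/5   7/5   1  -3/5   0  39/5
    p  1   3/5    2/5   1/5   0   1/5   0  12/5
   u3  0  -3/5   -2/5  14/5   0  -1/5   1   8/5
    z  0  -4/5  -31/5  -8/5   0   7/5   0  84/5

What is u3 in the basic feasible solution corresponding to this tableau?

u3 is basic (row 3); its value is the RHS of that row, 8/5.

8/5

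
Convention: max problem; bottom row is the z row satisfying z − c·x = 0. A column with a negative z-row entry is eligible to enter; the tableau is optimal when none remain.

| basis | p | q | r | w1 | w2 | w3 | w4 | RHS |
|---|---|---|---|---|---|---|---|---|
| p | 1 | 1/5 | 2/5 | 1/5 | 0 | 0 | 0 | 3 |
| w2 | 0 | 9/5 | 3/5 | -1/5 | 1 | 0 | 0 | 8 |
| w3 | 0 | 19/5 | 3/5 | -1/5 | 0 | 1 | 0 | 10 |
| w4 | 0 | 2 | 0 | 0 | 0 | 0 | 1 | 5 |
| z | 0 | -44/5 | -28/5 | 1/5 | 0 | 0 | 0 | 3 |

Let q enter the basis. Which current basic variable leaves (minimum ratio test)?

w4

Column q entries and ratios — p: 3/(1/5) = 15; w2: 8/(9/5) = 40/9; w3: 10/(19/5) = 50/19; w4: 5/2 = 5/2.
Smallest ratio is 5/2 in the row of w4, so w4 leaves.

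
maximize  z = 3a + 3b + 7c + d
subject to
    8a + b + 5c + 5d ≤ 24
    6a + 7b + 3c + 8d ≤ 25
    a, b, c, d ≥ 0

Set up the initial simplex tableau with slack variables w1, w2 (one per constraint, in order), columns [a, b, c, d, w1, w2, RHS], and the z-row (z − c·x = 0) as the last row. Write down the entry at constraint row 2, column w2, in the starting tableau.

Slack w2 belongs to constraint 2; its column is the unit vector e_2, so the entry in row 2 is 1.

1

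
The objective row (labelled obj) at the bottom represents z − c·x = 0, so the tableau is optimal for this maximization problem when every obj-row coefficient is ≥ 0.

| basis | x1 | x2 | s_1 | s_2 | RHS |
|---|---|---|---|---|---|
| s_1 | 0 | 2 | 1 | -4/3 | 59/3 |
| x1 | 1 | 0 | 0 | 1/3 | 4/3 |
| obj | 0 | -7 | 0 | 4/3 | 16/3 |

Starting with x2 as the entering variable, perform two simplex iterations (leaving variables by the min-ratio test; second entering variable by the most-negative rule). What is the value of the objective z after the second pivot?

Ratio test on column x2 — row 1: (59/3)/2 = 59/6; row 2: entry 0 ≤ 0. Minimum is 59/6 at row 1 (s_1 leaves); pivot element 2.
Pivot on row 1; the obj-row RHS becomes 16/3 − (-7)·(59/6) = 445/6.
Next entering variable (most negative obj-row entry -10/3): s_2.
Ratio test on column s_2 — row 1: entry -2/3 ≤ 0; row 2: (4/3)/(1/3) = 4. Minimum is 4 at row 2 (x1 leaves); pivot element 1/3.
After the second pivot the obj-row RHS is 445/6 − (-10/3)·4 = 175/2.

175/2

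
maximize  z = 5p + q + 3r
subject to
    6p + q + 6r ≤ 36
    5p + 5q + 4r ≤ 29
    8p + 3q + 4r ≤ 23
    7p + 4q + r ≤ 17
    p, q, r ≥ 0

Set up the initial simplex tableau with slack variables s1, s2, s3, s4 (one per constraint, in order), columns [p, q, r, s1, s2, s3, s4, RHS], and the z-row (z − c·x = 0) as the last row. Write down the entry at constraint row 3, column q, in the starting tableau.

3

Constraint 3 has coefficient 3 on q.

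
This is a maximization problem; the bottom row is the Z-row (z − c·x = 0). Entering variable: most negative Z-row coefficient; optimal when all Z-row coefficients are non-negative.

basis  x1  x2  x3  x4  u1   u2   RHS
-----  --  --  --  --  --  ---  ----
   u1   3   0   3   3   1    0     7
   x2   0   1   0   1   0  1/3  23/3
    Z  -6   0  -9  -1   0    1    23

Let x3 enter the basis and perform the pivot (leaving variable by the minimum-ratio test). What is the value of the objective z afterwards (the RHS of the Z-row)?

Ratio test on column x3 — row 1: 7/3 = 7/3; row 2: entry 0 ≤ 0. Minimum is 7/3 at row 1 (u1 leaves); pivot element 3.
Pivot on row 1; the Z-row RHS becomes 23 − (-9)·(7/3) = 44.

44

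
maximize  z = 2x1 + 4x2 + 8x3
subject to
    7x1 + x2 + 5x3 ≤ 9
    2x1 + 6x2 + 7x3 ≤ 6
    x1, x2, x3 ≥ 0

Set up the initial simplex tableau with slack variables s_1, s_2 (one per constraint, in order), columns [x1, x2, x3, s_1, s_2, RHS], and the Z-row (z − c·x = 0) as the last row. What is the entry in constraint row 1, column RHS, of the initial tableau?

The RHS of constraint 1 is b_1 = 9.

9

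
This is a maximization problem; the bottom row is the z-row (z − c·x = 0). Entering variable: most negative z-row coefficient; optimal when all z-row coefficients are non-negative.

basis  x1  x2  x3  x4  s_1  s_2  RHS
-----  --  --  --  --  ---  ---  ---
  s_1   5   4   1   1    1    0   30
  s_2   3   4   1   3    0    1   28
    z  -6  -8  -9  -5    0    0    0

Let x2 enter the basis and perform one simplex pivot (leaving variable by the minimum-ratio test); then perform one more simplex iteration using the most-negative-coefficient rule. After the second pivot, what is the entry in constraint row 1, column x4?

Ratio test on column x2 — row 1: 30/4 = 15/2; row 2: 28/4 = 7. Minimum is 7 at row 2 (s_2 leaves); pivot element 4.
Divide row 2 by 4; eliminate column x2 from the other rows.
Second iteration: most negative z-row entry is -7 in column x3, so x3 enters.
Ratio test on column x3 — row 1: entry 0 ≤ 0; row 2: 7/(1/4) = 28. Minimum is 28 at row 2 (x2 leaves); pivot element 1/4.
Divide row 2 by 1/4; eliminate column x3 from the other rows.
After both pivots, the entry at constraint row 1, column x4 is -2.

-2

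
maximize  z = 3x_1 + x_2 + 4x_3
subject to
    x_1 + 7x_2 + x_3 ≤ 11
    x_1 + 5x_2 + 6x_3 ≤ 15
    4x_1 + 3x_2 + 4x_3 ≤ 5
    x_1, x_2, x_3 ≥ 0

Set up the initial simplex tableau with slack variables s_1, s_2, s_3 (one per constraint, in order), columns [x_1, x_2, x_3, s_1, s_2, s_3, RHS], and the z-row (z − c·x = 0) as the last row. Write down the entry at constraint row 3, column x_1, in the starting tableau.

4

Constraint 3 has coefficient 4 on x_1.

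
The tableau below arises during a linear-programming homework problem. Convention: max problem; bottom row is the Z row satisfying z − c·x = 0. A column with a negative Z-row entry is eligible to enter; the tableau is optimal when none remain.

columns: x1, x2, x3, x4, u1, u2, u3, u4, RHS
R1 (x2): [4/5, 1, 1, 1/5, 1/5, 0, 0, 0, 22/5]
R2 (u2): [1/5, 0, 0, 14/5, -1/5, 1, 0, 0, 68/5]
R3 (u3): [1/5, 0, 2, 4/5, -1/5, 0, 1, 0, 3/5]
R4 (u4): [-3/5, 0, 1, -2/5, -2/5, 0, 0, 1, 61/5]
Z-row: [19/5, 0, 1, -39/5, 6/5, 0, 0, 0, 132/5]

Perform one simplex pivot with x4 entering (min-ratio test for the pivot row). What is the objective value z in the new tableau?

Ratio test on column x4 — row 1: (22/5)/(1/5) = 22; row 2: (68/5)/(14/5) = 34/7; row 3: (3/5)/(4/5) = 3/4; row 4: entry -2/5 ≤ 0. Minimum is 3/4 at row 3 (u3 leaves); pivot element 4/5.
Pivot on row 3; the Z-row RHS becomes 132/5 − (-39/5)·(3/4) = 129/4.

129/4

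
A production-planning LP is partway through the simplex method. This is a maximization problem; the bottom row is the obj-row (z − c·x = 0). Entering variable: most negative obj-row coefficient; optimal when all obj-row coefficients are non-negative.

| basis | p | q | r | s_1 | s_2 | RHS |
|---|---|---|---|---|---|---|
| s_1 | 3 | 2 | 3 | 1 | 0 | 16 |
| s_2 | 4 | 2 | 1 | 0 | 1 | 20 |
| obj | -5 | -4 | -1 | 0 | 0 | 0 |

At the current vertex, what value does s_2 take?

20

s_2 is basic (row 2); its value is the RHS of that row, 20.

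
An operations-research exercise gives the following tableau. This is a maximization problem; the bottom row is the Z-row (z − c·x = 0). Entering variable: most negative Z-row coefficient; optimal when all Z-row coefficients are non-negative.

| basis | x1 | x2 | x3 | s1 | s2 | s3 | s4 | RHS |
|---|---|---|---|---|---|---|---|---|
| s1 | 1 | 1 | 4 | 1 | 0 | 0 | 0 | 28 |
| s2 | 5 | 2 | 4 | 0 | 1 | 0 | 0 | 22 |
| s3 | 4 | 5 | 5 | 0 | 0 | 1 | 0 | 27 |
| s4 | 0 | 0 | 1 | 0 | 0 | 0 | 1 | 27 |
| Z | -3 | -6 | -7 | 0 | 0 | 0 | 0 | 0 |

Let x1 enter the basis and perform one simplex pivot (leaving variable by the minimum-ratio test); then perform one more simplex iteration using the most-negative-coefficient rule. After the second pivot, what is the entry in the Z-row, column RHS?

Ratio test on column x1 — row 1: 28/1 = 28; row 2: 22/5 = 22/5; row 3: 27/4 = 27/4; row 4: entry 0 ≤ 0. Minimum is 22/5 at row 2 (s2 leaves); pivot element 5.
Divide row 2 by 5; eliminate column x1 from the other rows.
Second iteration: most negative Z-row entry is -24/5 in column x2, so x2 enters.
Ratio test on column x2 — row 1: (118/5)/(3/5) = 118/3; row 2: (22/5)/(2/5) = 11; row 3: (47/5)/(17/5) = 47/17; row 4: entry 0 ≤ 0. Minimum is 47/17 at row 3 (s3 leaves); pivot element 17/5.
Divide row 3 by 17/5; eliminate column x2 from the other rows.
After both pivots, the entry at the Z-row, column RHS is 450/17.

450/17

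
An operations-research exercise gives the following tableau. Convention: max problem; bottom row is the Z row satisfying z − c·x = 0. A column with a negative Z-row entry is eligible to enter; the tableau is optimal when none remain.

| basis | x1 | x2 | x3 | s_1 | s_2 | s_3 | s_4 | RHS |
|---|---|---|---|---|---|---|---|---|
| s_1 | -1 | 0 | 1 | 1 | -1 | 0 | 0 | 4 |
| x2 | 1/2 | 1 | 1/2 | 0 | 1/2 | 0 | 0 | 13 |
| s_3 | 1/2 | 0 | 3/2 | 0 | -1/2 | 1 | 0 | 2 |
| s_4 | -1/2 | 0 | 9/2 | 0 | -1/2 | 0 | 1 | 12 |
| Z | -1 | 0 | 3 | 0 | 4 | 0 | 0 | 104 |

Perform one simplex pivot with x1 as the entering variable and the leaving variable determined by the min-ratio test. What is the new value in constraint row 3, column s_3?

Ratio test on column x1 — row 1: entry -1 ≤ 0; row 2: 13/(1/2) = 26; row 3: 2/(1/2) = 4; row 4: entry -1/2 ≤ 0. Minimum is 4 at row 3 (s_3 leaves); pivot element 1/2.
Divide row 3 by 1/2; eliminate column x1 from the other rows.
In the new row 3, the s_3 entry is the old entry divided by the pivot: 1/(1/2) = 2.

2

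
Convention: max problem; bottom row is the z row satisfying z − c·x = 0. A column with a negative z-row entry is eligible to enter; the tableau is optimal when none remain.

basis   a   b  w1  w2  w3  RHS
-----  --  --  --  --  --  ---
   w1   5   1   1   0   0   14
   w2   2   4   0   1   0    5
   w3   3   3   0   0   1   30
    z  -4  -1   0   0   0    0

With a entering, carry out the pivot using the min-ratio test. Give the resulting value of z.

Ratio test on column a — row 1: 14/5 = 14/5; row 2: 5/2 = 5/2; row 3: 30/3 = 10. Minimum is 5/2 at row 2 (w2 leaves); pivot element 2.
Pivot on row 2; the z-row RHS becomes 0 − (-4)·(5/2) = 10.

10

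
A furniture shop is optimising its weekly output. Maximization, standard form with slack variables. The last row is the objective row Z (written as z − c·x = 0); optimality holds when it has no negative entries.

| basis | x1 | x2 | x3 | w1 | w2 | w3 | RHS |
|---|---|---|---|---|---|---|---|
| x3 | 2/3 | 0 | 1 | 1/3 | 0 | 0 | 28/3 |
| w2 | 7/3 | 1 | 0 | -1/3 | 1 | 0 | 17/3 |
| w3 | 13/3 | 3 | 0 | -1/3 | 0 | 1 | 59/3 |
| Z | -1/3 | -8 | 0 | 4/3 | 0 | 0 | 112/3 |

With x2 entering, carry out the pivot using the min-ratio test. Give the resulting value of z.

Ratio test on column x2 — row 1: entry 0 ≤ 0; row 2: (17/3)/1 = 17/3; row 3: (59/3)/3 = 59/9. Minimum is 17/3 at row 2 (w2 leaves); pivot element 1.
Pivot on row 2; the Z-row RHS becomes 112/3 − (-8)·(17/3) = 248/3.

248/3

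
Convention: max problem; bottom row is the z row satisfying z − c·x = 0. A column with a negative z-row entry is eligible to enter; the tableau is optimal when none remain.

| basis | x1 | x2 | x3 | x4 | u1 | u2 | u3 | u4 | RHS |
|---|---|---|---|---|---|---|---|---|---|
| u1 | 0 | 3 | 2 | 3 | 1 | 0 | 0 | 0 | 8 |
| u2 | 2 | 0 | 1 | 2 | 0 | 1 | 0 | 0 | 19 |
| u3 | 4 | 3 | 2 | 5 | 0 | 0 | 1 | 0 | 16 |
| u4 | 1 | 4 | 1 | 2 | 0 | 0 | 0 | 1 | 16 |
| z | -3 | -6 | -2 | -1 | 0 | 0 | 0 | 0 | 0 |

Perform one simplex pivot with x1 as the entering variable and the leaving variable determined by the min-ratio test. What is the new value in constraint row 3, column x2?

Ratio test on column x1 — row 1: entry 0 ≤ 0; row 2: 19/2 = 19/2; row 3: 16/4 = 4; row 4: 16/1 = 16. Minimum is 4 at row 3 (u3 leaves); pivot element 4.
Divide row 3 by 4; eliminate column x1 from the other rows.
In the new row 3, the x2 entry is the old entry divided by the pivot: 3/4 = 3/4.

3/4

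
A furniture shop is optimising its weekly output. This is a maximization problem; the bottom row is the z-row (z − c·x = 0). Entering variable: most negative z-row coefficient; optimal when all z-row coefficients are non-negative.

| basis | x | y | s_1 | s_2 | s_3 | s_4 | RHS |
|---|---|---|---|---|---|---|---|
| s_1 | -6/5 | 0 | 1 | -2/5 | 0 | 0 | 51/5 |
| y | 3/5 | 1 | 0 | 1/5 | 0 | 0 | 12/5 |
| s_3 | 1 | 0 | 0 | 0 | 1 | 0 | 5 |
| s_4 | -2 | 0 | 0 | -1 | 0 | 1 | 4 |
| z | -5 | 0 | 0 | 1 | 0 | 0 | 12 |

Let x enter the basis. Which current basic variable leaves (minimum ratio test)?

Column x entries and ratios — s_1: -6/5 ≤ 0, skip; y: (12/5)/(3/5) = 4; s_3: 5/1 = 5; s_4: -2 ≤ 0, skip.
Smallest ratio is 4 in the row of y, so y leaves.

y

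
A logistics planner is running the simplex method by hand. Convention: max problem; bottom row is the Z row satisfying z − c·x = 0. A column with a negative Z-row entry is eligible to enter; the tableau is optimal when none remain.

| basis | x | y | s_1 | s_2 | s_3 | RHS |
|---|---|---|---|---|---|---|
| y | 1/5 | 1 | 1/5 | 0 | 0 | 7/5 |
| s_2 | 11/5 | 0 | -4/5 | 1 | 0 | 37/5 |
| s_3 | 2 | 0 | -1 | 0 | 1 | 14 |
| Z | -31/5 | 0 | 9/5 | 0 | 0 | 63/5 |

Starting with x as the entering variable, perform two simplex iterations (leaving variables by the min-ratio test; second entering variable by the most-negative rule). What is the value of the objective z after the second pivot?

104/3

Ratio test on column x — row 1: (7/5)/(1/5) = 7; row 2: (37/5)/(11/5) = 37/11; row 3: 14/2 = 7. Minimum is 37/11 at row 2 (s_2 leaves); pivot element 11/5.
Pivot on row 2; the Z-row RHS becomes 63/5 − (-31/5)·(37/11) = 368/11.
Next entering variable (most negative Z-row entry -5/11): s_1.
Ratio test on column s_1 — row 1: (8/11)/(3/11) = 8/3; row 2: entry -4/11 ≤ 0; row 3: entry -3/11 ≤ 0. Minimum is 8/3 at row 1 (y leaves); pivot element 3/11.
After the second pivot the Z-row RHS is 368/11 − (-5/11)·(8/3) = 104/3.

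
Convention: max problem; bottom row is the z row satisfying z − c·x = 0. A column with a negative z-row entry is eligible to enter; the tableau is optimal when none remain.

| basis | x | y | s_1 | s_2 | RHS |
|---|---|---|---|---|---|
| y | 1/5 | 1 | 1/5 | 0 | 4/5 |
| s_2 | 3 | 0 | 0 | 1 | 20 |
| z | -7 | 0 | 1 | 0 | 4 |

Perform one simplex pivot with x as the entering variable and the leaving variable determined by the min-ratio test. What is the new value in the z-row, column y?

35

Ratio test on column x — row 1: (4/5)/(1/5) = 4; row 2: 20/3 = 20/3. Minimum is 4 at row 1 (y leaves); pivot element 1/5.
Divide row 1 by 1/5; eliminate column x from the other rows.
z-row update in column y: 0 − (-7)·5 = 35.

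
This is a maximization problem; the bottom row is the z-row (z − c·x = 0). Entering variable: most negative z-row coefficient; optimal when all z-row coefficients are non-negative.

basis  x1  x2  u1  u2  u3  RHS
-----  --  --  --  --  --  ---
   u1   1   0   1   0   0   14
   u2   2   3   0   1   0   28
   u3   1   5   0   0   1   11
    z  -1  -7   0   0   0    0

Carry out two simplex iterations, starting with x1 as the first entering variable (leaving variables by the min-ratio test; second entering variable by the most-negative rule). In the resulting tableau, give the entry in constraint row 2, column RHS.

Ratio test on column x1 — row 1: 14/1 = 14; row 2: 28/2 = 14; row 3: 11/1 = 11. Minimum is 11 at row 3 (u3 leaves); pivot element 1.
Divide row 3 by 1; eliminate column x1 from the other rows.
Second iteration: most negative z-row entry is -2 in column x2, so x2 enters.
Ratio test on column x2 — row 1: entry -5 ≤ 0; row 2: entry -7 ≤ 0; row 3: 11/5 = 11/5. Minimum is 11/5 at row 3 (x1 leaves); pivot element 5.
Divide row 3 by 5; eliminate column x2 from the other rows.
After both pivots, the entry at constraint row 2, column RHS is 107/5.

107/5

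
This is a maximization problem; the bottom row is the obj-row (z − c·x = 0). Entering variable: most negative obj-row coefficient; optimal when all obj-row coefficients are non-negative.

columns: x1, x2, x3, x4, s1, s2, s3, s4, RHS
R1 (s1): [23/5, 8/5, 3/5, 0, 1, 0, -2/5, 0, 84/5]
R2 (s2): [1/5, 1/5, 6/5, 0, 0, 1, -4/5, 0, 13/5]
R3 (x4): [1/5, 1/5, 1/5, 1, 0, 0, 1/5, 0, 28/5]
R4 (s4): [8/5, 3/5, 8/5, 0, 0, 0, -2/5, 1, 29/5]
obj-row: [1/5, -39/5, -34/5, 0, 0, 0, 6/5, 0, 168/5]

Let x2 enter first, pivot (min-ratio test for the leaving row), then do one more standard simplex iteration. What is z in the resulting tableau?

Ratio test on column x2 — row 1: (84/5)/(8/5) = 21/2; row 2: (13/5)/(1/5) = 13; row 3: (28/5)/(1/5) = 28; row 4: (29/5)/(3/5) = 29/3. Minimum is 29/3 at row 4 (s4 leaves); pivot element 3/5.
Pivot on row 4; the obj-row RHS becomes 168/5 − (-39/5)·(29/3) = 109.
Next entering variable (most negative obj-row entry -4): s3.
Ratio test on column s3 — row 1: (4/3)/(2/3) = 2; row 2: entry -2/3 ≤ 0; row 3: (11/3)/(1/3) = 11; row 4: entry -2/3 ≤ 0. Minimum is 2 at row 1 (s1 leaves); pivot element 2/3.
After the second pivot the obj-row RHS is 109 − (-4)·2 = 117.

117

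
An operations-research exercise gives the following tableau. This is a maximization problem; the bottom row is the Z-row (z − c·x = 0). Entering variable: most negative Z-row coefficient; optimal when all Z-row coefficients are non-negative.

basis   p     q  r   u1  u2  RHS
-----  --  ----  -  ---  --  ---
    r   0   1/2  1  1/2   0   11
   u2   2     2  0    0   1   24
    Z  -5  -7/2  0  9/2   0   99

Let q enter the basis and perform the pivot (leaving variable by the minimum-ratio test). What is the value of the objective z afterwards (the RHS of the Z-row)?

Ratio test on column q — row 1: 11/(1/2) = 22; row 2: 24/2 = 12. Minimum is 12 at row 2 (u2 leaves); pivot element 2.
Pivot on row 2; the Z-row RHS becomes 99 − (-7/2)·12 = 141.

141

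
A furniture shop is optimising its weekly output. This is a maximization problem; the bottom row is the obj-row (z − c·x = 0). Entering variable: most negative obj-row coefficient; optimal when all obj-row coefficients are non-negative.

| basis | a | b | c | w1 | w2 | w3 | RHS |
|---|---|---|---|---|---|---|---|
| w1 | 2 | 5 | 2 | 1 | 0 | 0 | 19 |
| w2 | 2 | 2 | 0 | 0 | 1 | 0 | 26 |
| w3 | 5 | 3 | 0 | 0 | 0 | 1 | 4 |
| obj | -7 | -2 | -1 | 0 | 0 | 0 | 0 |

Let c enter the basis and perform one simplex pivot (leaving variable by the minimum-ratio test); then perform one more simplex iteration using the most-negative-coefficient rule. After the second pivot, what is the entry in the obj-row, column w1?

Ratio test on column c — row 1: 19/2 = 19/2; row 2: entry 0 ≤ 0; row 3: entry 0 ≤ 0. Minimum is 19/2 at row 1 (w1 leaves); pivot element 2.
Divide row 1 by 2; eliminate column c from the other rows.
Second iteration: most negative obj-row entry is -6 in column a, so a enters.
Ratio test on column a — row 1: (19/2)/1 = 19/2; row 2: 26/2 = 13; row 3: 4/5 = 4/5. Minimum is 4/5 at row 3 (w3 leaves); pivot element 5.
Divide row 3 by 5; eliminate column a from the other rows.
After both pivots, the entry at the obj-row, column w1 is 1/2.

1/2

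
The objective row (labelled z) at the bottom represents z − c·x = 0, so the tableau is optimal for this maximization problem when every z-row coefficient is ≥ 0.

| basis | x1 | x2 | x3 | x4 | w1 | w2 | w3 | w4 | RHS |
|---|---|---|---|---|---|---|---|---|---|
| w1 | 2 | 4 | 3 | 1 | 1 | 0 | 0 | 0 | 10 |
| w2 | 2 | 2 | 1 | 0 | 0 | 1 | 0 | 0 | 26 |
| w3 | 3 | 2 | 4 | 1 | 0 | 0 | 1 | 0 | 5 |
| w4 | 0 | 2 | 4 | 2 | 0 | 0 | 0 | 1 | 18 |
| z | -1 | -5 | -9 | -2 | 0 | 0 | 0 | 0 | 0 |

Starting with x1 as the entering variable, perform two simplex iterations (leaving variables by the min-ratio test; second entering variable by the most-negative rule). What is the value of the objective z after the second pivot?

Ratio test on column x1 — row 1: 10/2 = 5; row 2: 26/2 = 13; row 3: 5/3 = 5/3; row 4: entry 0 ≤ 0. Minimum is 5/3 at row 3 (w3 leaves); pivot element 3.
Pivot on row 3; the z-row RHS becomes 0 − (-1)·(5/3) = 5/3.
Next entering variable (most negative z-row entry -23/3): x3.
Ratio test on column x3 — row 1: (20/3)/(1/3) = 20; row 2: entry -5/3 ≤ 0; row 3: (5/3)/(4/3) = 5/4; row 4: 18/4 = 9/2. Minimum is 5/4 at row 3 (x1 leaves); pivot element 4/3.
After the second pivot the z-row RHS is 5/3 − (-23/3)·(5/4) = 45/4.

45/4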